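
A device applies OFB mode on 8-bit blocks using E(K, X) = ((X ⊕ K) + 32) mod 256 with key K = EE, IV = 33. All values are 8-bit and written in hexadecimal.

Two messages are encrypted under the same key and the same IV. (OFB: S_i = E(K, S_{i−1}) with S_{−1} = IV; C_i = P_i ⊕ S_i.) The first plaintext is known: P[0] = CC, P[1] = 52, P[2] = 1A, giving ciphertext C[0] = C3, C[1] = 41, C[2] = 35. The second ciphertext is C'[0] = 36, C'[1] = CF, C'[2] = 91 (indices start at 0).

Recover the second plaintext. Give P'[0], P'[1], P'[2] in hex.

P'[0] = 39, P'[1] = DC, P'[2] = BE

In OFB with a reused IV, both messages share the same keystream S_i, so C_i ⊕ C'_i = P_i ⊕ P'_i and thus P'_i = P_i ⊕ C_i ⊕ C'_i.
P'[0]: CC ⊕ C3 ⊕ 36 = 39.
P'[1]: 52 ⊕ 41 ⊕ CF = DC.
P'[2]: 1A ⊕ 35 ⊕ 91 = BE.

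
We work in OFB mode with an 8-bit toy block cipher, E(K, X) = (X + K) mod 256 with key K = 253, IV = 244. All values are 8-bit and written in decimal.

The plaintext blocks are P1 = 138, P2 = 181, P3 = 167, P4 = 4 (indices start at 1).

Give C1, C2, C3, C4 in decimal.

C1 = 123, C2 = 91, C3 = 76, C4 = 236

OFB encryption: S_i = E(K, S_{i−1}) with S_{0} = IV; C_i = P_i ⊕ S_i.
C1: S = E(K, 244) = 241; 138 ⊕ 241 = 123.
C2: S = E(K, 241) = 238; 181 ⊕ 238 = 91.
C3: S = E(K, 238) = 235; 167 ⊕ 235 = 76.
C4: S = E(K, 235) = 232; 4 ⊕ 232 = 236.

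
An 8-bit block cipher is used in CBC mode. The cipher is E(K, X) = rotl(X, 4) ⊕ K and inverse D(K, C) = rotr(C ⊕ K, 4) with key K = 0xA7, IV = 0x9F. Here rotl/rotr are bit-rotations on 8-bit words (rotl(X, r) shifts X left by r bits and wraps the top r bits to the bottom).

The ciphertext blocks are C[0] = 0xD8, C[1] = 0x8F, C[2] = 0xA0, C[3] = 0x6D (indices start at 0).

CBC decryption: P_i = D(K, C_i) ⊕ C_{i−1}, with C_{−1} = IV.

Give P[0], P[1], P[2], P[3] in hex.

P[0]: D(K, 0xD8) = 0xF7; 0xF7 ⊕ 0x9F = 0x68.
P[1]: D(K, 0x8F) = 0x82; 0x82 ⊕ 0xD8 = 0x5A.
P[2]: D(K, 0xA0) = 0x70; 0x70 ⊕ 0x8F = 0xFF.
P[3]: D(K, 0x6D) = 0xAC; 0xAC ⊕ 0xA0 = 0x0C.

P[0] = 0x68, P[1] = 0x5A, P[2] = 0xFF, P[3] = 0x0C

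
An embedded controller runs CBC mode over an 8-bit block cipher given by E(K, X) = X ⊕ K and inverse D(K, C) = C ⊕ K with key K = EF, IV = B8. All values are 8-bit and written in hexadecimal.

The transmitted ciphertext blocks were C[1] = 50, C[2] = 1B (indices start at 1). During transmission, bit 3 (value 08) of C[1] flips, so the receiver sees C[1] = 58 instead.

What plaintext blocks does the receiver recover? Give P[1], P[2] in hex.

CBC decryption: P_i = D(K, C_i) ⊕ C_{i−1}, with C_{0} = IV.
Only C[1] changed, to 58. In CBC, a change in C_i garbles P_i and flips the same bit in P_{i+1}. Decrypting the received ciphertext:
P[1]: D(K, 58) = B7; B7 ⊕ B8 = 0F.
P[2]: D(K, 1B) = F4; F4 ⊕ 58 = AC.
Blocks that differ from the original plaintext: P[1], P[2].

P[1] = 0F, P[2] = AC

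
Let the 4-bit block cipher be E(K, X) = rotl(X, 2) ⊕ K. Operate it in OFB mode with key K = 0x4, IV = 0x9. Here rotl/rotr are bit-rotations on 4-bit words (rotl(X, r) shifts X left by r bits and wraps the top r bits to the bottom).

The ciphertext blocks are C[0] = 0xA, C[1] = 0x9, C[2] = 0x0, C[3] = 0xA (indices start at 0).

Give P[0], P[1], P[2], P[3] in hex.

OFB decryption: S_i = E(K, S_{i−1}) with S_{−1} = IV; P_i = C_i ⊕ S_i.
P[0]: S = E(K, 0x9) = 0x2; 0xA ⊕ 0x2 = 0x8.
P[1]: S = E(K, 0x2) = 0xC; 0x9 ⊕ 0xC = 0x5.
P[2]: S = E(K, 0xC) = 0x7; 0x0 ⊕ 0x7 = 0x7.
P[3]: S = E(K, 0x7) = 0x9; 0xA ⊕ 0x9 = 0x3.

P[0] = 0x8, P[1] = 0x5, P[2] = 0x7, P[3] = 0x3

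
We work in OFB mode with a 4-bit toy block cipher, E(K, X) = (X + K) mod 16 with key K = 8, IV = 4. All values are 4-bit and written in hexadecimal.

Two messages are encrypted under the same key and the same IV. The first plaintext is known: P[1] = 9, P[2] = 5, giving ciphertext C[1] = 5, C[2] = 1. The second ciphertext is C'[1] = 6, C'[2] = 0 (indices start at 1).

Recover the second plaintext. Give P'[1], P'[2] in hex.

P'[1] = A, P'[2] = 4

In OFB with a reused IV, both messages share the same keystream S_i, so C_i ⊕ C'_i = P_i ⊕ P'_i and thus P'_i = P_i ⊕ C_i ⊕ C'_i.
P'[1]: 9 ⊕ 5 ⊕ 6 = A.
P'[2]: 5 ⊕ 1 ⊕ 0 = 4.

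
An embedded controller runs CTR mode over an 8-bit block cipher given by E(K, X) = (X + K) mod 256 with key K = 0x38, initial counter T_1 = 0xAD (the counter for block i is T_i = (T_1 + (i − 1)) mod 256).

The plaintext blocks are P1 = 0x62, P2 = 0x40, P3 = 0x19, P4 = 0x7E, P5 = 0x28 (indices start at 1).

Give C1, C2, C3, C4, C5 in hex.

CTR encryption: S_i = E(K, T_i) where T_i is the counter for block i; C_i = P_i ⊕ S_i.
C1: T = 0xAD, S = E(K, T) = 0xE5; 0x62 ⊕ 0xE5 = 0x87.
C2: T = 0xAE, S = E(K, T) = 0xE6; 0x40 ⊕ 0xE6 = 0xA6.
C3: T = 0xAF, S = E(K, T) = 0xE7; 0x19 ⊕ 0xE7 = 0xFE.
C4: T = 0xB0, S = E(K, T) = 0xE8; 0x7E ⊕ 0xE8 = 0x96.
C5: T = 0xB1, S = E(K, T) = 0xE9; 0x28 ⊕ 0xE9 = 0xC1.

C1 = 0x87, C2 = 0xA6, C3 = 0xFE, C4 = 0x96, C5 = 0xC1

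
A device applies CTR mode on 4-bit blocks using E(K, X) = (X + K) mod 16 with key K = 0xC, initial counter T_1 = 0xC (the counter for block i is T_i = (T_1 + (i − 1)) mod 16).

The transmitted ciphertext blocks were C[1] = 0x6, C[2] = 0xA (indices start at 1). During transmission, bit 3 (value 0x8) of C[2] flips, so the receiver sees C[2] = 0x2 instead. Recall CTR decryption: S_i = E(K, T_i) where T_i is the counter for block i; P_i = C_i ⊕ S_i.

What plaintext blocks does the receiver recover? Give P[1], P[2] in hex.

P[1] = 0xE, P[2] = 0xB

Only C[2] changed, to 0x2. In CTR, a change in C_i flips the same bit in P_i only; the keystream is unaffected. Decrypting the received ciphertext:
P[1]: T = 0xC, S = E(K, T) = 0x8; 0x6 ⊕ 0x8 = 0xE.
P[2]: T = 0xD, S = E(K, T) = 0x9; 0x2 ⊕ 0x9 = 0xB.
Blocks that differ from the original plaintext: P[2].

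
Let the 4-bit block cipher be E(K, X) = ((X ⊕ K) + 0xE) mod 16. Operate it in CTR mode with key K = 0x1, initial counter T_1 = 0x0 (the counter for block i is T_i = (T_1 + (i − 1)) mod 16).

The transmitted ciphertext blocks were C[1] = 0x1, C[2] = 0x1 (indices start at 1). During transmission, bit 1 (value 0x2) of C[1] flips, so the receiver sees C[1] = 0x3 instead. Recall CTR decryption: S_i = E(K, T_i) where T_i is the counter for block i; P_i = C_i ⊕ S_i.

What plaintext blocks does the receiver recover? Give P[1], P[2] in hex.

P[1] = 0xC, P[2] = 0xF

Only C[1] changed, to 0x3. In CTR, a change in C_i flips the same bit in P_i only; the keystream is unaffected. Decrypting the received ciphertext:
P[1]: T = 0x0, S = E(K, T) = 0xF; 0x3 ⊕ 0xF = 0xC.
P[2]: T = 0x1, S = E(K, T) = 0xE; 0x1 ⊕ 0xE = 0xF.
Blocks that differ from the original plaintext: P[1].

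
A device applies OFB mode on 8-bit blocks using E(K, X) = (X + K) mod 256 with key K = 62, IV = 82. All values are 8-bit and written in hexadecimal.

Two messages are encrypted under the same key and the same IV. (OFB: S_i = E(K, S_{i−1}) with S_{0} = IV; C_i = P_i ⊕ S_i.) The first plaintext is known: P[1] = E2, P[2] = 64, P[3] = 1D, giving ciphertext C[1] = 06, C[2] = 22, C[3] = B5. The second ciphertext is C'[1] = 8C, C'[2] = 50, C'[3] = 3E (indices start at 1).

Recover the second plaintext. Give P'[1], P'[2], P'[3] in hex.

P'[1] = 68, P'[2] = 16, P'[3] = 96

In OFB with a reused IV, both messages share the same keystream S_i, so C_i ⊕ C'_i = P_i ⊕ P'_i and thus P'_i = P_i ⊕ C_i ⊕ C'_i.
P'[1]: E2 ⊕ 06 ⊕ 8C = 68.
P'[2]: 64 ⊕ 22 ⊕ 50 = 16.
P'[3]: 1D ⊕ B5 ⊕ 3E = 96.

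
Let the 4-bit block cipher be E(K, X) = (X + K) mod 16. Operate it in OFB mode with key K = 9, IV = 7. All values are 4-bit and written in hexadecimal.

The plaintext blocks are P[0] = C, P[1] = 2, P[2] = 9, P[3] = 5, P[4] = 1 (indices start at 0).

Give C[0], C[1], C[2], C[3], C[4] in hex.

C[0] = C, C[1] = B, C[2] = B, C[3] = E, C[4] = 5

OFB encryption: S_i = E(K, S_{i−1}) with S_{−1} = IV; C_i = P_i ⊕ S_i.
C[0]: S = E(K, 7) = 0; C ⊕ 0 = C.
C[1]: S = E(K, 0) = 9; 2 ⊕ 9 = B.
C[2]: S = E(K, 9) = 2; 9 ⊕ 2 = B.
C[3]: S = E(K, 2) = B; 5 ⊕ B = E.
C[4]: S = E(K, B) = 4; 1 ⊕ 4 = 5.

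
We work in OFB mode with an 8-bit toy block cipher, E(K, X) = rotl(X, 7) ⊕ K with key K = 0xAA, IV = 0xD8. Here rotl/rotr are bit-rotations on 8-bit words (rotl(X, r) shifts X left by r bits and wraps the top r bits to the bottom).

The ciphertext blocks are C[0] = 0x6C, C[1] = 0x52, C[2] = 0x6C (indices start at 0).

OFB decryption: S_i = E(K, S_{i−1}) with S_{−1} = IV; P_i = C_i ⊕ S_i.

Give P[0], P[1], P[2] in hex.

P[0]: S = E(K, 0xD8) = 0xC6; 0x6C ⊕ 0xC6 = 0xAA.
P[1]: S = E(K, 0xC6) = 0xC9; 0x52 ⊕ 0xC9 = 0x9B.
P[2]: S = E(K, 0xC9) = 0x4E; 0x6C ⊕ 0x4E = 0x22.

P[0] = 0xAA, P[1] = 0x9B, P[2] = 0x22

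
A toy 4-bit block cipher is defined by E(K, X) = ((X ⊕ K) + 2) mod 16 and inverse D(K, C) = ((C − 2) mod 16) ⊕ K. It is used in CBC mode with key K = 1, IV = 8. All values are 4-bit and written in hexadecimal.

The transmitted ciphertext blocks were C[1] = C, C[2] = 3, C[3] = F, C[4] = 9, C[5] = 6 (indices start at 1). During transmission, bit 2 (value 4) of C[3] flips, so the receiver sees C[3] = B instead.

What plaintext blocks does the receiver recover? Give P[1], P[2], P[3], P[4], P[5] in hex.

CBC decryption: P_i = D(K, C_i) ⊕ C_{i−1}, with C_{0} = IV.
Only C[3] changed, to B. In CBC, a change in C_i garbles P_i and flips the same bit in P_{i+1}. Decrypting the received ciphertext:
P[1]: D(K, C) = B; B ⊕ 8 = 3.
P[2]: D(K, 3) = 0; 0 ⊕ C = C.
P[3]: D(K, B) = 8; 8 ⊕ 3 = B.
P[4]: D(K, 9) = 6; 6 ⊕ B = D.
P[5]: D(K, 6) = 5; 5 ⊕ 9 = C.
Blocks that differ from the original plaintext: P[3], P[4].

P[1] = 3, P[2] = C, P[3] = B, P[4] = D, P[5] = C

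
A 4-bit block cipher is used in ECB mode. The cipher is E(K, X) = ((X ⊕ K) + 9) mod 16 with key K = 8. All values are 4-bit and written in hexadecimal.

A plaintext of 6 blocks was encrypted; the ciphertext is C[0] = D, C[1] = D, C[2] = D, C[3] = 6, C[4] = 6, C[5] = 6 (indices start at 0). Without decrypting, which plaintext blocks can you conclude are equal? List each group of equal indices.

P[0] = P[1] = P[2]; P[3] = P[4] = P[5]

ECB encrypts each block independently with the same key, so equal ciphertext blocks imply equal plaintext blocks.
C[0] = C[1] = C[2] = D, so P[0] = P[1] = P[2].
C[3] = C[4] = C[5] = 6, so P[3] = P[4] = P[5].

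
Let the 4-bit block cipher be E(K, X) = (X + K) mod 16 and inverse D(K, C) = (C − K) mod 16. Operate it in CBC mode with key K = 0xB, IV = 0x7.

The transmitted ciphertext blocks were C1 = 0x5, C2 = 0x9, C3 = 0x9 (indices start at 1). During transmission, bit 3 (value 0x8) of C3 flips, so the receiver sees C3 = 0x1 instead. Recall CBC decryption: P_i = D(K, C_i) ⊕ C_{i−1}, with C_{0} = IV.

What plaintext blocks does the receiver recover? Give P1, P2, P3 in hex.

P1 = 0xD, P2 = 0xB, P3 = 0xF

Only C3 changed, to 0x1. In CBC, a change in C_i garbles P_i and flips the same bit in P_{i+1}. Decrypting the received ciphertext:
P1: D(K, 0x5) = 0xA; 0xA ⊕ 0x7 = 0xD.
P2: D(K, 0x9) = 0xE; 0xE ⊕ 0x5 = 0xB.
P3: D(K, 0x1) = 0x6; 0x6 ⊕ 0x9 = 0xF.
Blocks that differ from the original plaintext: P3.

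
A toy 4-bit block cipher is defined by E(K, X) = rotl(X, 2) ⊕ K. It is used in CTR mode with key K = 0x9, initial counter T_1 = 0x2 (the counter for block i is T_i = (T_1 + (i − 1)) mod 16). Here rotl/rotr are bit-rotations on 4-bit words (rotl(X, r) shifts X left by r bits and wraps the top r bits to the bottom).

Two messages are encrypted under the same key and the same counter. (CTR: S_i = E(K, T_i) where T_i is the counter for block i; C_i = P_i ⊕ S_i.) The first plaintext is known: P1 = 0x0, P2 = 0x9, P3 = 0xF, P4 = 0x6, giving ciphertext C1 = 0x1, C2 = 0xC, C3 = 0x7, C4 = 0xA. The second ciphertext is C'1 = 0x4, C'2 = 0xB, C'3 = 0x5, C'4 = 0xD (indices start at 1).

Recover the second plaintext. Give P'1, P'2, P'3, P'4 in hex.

In CTR with a reused counter, both messages share the same keystream S_i, so C_i ⊕ C'_i = P_i ⊕ P'_i and thus P'_i = P_i ⊕ C_i ⊕ C'_i.
P'1: 0x0 ⊕ 0x1 ⊕ 0x4 = 0x5.
P'2: 0x9 ⊕ 0xC ⊕ 0xB = 0xE.
P'3: 0xF ⊕ 0x7 ⊕ 0x5 = 0xD.
P'4: 0x6 ⊕ 0xA ⊕ 0xD = 0x1.

P'1 = 0x5, P'2 = 0xE, P'3 = 0xD, P'4 = 0x1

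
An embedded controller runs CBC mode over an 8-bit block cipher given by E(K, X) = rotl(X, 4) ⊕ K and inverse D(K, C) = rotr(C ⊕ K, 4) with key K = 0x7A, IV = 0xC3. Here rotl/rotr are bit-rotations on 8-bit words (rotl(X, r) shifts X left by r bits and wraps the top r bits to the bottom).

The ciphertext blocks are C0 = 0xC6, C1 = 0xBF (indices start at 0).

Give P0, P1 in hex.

P0 = 0x08, P1 = 0x9A

CBC decryption: P_i = D(K, C_i) ⊕ C_{i−1}, with C_{−1} = IV.
P0: D(K, 0xC6) = 0xCB; 0xCB ⊕ 0xC3 = 0x08.
P1: D(K, 0xBF) = 0x5C; 0x5C ⊕ 0xC6 = 0x9A.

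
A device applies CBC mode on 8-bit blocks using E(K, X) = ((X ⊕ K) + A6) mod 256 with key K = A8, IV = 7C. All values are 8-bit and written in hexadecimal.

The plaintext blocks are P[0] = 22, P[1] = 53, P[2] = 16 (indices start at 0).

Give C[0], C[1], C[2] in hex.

C[0] = 9C, C[1] = 0D, C[2] = 59

CBC encryption: C_i = E(K, P_i ⊕ C_{i−1}), with C_{−1} = IV.
C[0]: P[0] ⊕ 7C = 5E; E(K, 5E) = 9C.
C[1]: P[1] ⊕ 9C = CF; E(K, CF) = 0D.
C[2]: P[2] ⊕ 0D = 1B; E(K, 1B) = 59.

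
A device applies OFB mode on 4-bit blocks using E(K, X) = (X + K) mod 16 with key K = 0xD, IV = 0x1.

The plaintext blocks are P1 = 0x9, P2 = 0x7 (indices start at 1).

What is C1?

C1 = 0x7

OFB encryption: S_i = E(K, S_{i−1}) with S_{0} = IV; C_i = P_i ⊕ S_i.
C1: S = E(K, 0x1) = 0xE; 0x9 ⊕ 0xE = 0x7.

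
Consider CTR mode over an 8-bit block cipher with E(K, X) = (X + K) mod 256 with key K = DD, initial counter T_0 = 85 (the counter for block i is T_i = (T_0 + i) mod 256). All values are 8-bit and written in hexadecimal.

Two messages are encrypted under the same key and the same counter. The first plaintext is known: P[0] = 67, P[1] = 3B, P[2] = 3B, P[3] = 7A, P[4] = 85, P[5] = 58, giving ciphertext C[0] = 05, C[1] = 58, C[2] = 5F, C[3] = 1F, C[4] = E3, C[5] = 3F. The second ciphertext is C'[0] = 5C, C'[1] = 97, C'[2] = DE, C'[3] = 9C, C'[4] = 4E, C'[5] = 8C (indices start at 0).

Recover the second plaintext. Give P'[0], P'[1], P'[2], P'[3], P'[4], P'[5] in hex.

P'[0] = 3E, P'[1] = F4, P'[2] = BA, P'[3] = F9, P'[4] = 28, P'[5] = EB

In CTR with a reused counter, both messages share the same keystream S_i, so C_i ⊕ C'_i = P_i ⊕ P'_i and thus P'_i = P_i ⊕ C_i ⊕ C'_i.
P'[0]: 67 ⊕ 05 ⊕ 5C = 3E.
P'[1]: 3B ⊕ 58 ⊕ 97 = F4.
P'[2]: 3B ⊕ 5F ⊕ DE = BA.
P'[3]: 7A ⊕ 1F ⊕ 9C = F9.
P'[4]: 85 ⊕ E3 ⊕ 4E = 28.
P'[5]: 58 ⊕ 3F ⊕ 8C = EB.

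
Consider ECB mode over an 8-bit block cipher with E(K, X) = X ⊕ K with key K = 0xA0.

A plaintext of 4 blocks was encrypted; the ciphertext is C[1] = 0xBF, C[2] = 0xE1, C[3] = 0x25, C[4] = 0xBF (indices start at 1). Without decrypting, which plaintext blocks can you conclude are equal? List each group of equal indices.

ECB encrypts each block independently with the same key, so equal ciphertext blocks imply equal plaintext blocks.
C[1] = C[4] = 0xBF, so P[1] = P[4].

P[1] = P[4]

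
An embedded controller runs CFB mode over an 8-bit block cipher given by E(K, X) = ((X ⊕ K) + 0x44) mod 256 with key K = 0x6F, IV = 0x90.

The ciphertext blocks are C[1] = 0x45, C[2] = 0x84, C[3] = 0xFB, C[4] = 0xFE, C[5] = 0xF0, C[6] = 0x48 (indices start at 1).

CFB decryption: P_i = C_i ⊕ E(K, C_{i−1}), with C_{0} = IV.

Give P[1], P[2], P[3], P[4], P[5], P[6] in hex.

P[1]: E(K, 0x90) = 0x43; 0x45 ⊕ 0x43 = 0x06.
P[2]: E(K, 0x45) = 0x6E; 0x84 ⊕ 0x6E = 0xEA.
P[3]: E(K, 0x84) = 0x2F; 0xFB ⊕ 0x2F = 0xD4.
P[4]: E(K, 0xFB) = 0xD8; 0xFE ⊕ 0xD8 = 0x26.
P[5]: E(K, 0xFE) = 0xD5; 0xF0 ⊕ 0xD5 = 0x25.
P[6]: E(K, 0xF0) = 0xE3; 0x48 ⊕ 0xE3 = 0xAB.

P[1] = 0x06, P[2] = 0xEA, P[3] = 0xD4, P[4] = 0x26, P[5] = 0x25, P[6] = 0xAB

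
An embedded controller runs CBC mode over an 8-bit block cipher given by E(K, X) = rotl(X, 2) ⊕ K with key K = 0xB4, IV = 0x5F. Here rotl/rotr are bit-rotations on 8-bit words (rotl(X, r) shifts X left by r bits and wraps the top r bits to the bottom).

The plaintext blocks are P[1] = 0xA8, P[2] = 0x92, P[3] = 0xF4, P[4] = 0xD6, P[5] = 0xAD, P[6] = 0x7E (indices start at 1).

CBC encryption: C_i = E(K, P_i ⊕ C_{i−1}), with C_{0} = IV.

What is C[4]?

C[4] = 0x47

C[1]: P[1] ⊕ 0x5F = 0xF7; E(K, 0xF7) = 0x6B.
C[2]: P[2] ⊕ 0x6B = 0xF9; E(K, 0xF9) = 0x53.
C[3]: P[3] ⊕ 0x53 = 0xA7; E(K, 0xA7) = 0x2A.
C[4]: P[4] ⊕ 0x2A = 0xFC; E(K, 0xFC) = 0x47.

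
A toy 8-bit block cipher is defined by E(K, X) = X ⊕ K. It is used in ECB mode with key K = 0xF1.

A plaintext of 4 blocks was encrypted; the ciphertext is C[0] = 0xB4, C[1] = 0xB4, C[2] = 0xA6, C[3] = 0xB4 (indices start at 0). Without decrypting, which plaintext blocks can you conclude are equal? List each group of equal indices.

ECB encrypts each block independently with the same key, so equal ciphertext blocks imply equal plaintext blocks.
C[0] = C[1] = C[3] = 0xB4, so P[0] = P[1] = P[3].

P[0] = P[1] = P[3]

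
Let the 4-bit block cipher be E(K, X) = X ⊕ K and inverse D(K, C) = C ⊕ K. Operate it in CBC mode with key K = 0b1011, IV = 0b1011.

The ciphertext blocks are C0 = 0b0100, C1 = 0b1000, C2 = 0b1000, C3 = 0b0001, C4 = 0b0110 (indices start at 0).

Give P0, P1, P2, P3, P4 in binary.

P0 = 0b0100, P1 = 0b0111, P2 = 0b1011, P3 = 0b0010, P4 = 0b1100

CBC decryption: P_i = D(K, C_i) ⊕ C_{i−1}, with C_{−1} = IV.
P0: D(K, 0b0100) = 0b1111; 0b1111 ⊕ 0b1011 = 0b0100.
P1: D(K, 0b1000) = 0b0011; 0b0011 ⊕ 0b0100 = 0b0111.
P2: D(K, 0b1000) = 0b0011; 0b0011 ⊕ 0b1000 = 0b1011.
P3: D(K, 0b0001) = 0b1010; 0b1010 ⊕ 0b1000 = 0b0010.
P4: D(K, 0b0110) = 0b1101; 0b1101 ⊕ 0b0001 = 0b1100.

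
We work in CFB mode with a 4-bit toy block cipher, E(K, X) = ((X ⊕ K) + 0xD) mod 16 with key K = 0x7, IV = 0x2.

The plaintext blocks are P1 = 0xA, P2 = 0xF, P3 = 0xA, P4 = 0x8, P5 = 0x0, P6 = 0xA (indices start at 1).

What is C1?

C1 = 0x8

CFB encryption: C_i = P_i ⊕ E(K, C_{i−1}), with C_{0} = IV.
C1: E(K, 0x2) = 0x2; 0xA ⊕ 0x2 = 0x8.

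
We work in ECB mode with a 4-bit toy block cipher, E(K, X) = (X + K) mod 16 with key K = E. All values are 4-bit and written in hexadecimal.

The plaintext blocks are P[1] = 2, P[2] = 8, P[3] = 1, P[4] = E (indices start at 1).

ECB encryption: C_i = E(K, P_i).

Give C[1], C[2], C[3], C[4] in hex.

C[1]: E(K, 2) = 0.
C[2]: E(K, 8) = 6.
C[3]: E(K, 1) = F.
C[4]: E(K, E) = C.

C[1] = 0, C[2] = 6, C[3] = F, C[4] = C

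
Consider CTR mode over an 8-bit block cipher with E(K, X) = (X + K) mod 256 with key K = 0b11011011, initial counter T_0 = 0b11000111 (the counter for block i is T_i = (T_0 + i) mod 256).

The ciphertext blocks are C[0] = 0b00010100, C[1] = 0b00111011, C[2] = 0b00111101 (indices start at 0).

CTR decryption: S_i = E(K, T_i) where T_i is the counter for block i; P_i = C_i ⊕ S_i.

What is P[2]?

P[2] = 0b10011001

P[2]: T = 0b11001001, S = E(K, T) = 0b10100100; 0b00111101 ⊕ 0b10100100 = 0b10011001.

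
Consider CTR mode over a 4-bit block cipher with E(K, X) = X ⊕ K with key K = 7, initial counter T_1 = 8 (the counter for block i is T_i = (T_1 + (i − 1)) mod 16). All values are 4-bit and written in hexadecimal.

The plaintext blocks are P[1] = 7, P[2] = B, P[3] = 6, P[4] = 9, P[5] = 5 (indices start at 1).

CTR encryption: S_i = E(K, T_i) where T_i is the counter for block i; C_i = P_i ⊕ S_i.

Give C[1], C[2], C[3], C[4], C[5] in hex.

C[1]: T = 8, S = E(K, T) = F; 7 ⊕ F = 8.
C[2]: T = 9, S = E(K, T) = E; B ⊕ E = 5.
C[3]: T = A, S = E(K, T) = D; 6 ⊕ D = B.
C[4]: T = B, S = E(K, T) = C; 9 ⊕ C = 5.
C[5]: T = C, S = E(K, T) = B; 5 ⊕ B = E.

C[1] = 8, C[2] = 5, C[3] = B, C[4] = 5, C[5] = E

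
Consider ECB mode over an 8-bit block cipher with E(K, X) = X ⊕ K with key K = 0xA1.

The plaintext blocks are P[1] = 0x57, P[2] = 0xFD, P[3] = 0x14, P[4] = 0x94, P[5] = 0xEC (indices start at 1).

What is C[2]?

ECB encryption: C_i = E(K, P_i).
C[2]: E(K, 0xFD) = 0x5C.

C[2] = 0x5C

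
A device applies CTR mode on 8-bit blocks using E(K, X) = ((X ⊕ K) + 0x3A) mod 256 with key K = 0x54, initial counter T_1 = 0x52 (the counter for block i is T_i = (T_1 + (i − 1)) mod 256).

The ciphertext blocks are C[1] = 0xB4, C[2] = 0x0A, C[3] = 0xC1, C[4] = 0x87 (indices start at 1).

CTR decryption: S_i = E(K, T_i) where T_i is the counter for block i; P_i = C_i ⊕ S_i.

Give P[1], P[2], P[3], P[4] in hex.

P[1] = 0xF4, P[2] = 0x4B, P[3] = 0xFB, P[4] = 0xBC

P[1]: T = 0x52, S = E(K, T) = 0x40; 0xB4 ⊕ 0x40 = 0xF4.
P[2]: T = 0x53, S = E(K, T) = 0x41; 0x0A ⊕ 0x41 = 0x4B.
P[3]: T = 0x54, S = E(K, T) = 0x3A; 0xC1 ⊕ 0x3A = 0xFB.
P[4]: T = 0x55, S = E(K, T) = 0x3B; 0x87 ⊕ 0x3B = 0xBC.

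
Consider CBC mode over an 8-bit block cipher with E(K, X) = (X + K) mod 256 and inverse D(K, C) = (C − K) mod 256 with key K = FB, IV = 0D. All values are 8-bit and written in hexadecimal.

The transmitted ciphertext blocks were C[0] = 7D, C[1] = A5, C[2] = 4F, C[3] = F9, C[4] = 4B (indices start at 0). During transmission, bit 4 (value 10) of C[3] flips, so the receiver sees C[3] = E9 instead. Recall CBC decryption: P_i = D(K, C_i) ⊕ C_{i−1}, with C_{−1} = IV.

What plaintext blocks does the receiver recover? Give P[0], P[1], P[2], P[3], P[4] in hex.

Only C[3] changed, to E9. In CBC, a change in C_i garbles P_i and flips the same bit in P_{i+1}. Decrypting the received ciphertext:
P[0]: D(K, 7D) = 82; 82 ⊕ 0D = 8F.
P[1]: D(K, A5) = AA; AA ⊕ 7D = D7.
P[2]: D(K, 4F) = 54; 54 ⊕ A5 = F1.
P[3]: D(K, E9) = EE; EE ⊕ 4F = A1.
P[4]: D(K, 4B) = 50; 50 ⊕ E9 = B9.
Blocks that differ from the original plaintext: P[3], P[4].

P[0] = 8F, P[1] = D7, P[2] = F1, P[3] = A1, P[4] = B9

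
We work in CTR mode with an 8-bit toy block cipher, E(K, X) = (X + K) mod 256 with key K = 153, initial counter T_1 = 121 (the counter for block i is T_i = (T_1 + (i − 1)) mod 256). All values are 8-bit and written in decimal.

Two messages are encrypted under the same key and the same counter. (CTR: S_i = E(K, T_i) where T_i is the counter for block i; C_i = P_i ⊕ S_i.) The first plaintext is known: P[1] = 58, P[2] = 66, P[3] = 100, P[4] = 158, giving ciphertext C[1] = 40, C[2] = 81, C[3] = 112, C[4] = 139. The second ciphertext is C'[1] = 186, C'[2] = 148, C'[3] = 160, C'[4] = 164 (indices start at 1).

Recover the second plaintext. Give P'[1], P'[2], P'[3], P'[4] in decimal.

In CTR with a reused counter, both messages share the same keystream S_i, so C_i ⊕ C'_i = P_i ⊕ P'_i and thus P'_i = P_i ⊕ C_i ⊕ C'_i.
P'[1]: 58 ⊕ 40 ⊕ 186 = 168.
P'[2]: 66 ⊕ 81 ⊕ 148 = 135.
P'[3]: 100 ⊕ 112 ⊕ 160 = 180.
P'[4]: 158 ⊕ 139 ⊕ 164 = 177.

P'[1] = 168, P'[2] = 135, P'[3] = 180, P'[4] = 177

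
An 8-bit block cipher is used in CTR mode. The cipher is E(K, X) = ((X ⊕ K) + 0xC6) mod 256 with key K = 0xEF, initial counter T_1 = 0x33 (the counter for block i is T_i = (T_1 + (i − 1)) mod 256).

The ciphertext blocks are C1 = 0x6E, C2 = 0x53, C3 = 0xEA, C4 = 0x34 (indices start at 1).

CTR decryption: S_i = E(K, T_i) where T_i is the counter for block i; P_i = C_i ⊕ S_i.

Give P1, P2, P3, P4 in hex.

P1: T = 0x33, S = E(K, T) = 0xA2; 0x6E ⊕ 0xA2 = 0xCC.
P2: T = 0x34, S = E(K, T) = 0xA1; 0x53 ⊕ 0xA1 = 0xF2.
P3: T = 0x35, S = E(K, T) = 0xA0; 0xEA ⊕ 0xA0 = 0x4A.
P4: T = 0x36, S = E(K, T) = 0x9F; 0x34 ⊕ 0x9F = 0xAB.

P1 = 0xCC, P2 = 0xF2, P3 = 0x4A, P4 = 0xAB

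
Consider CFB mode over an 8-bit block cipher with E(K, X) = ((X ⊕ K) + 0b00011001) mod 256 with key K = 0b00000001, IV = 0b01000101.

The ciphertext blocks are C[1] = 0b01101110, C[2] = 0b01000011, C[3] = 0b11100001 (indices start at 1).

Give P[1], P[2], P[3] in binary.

P[1] = 0b00110011, P[2] = 0b11001011, P[3] = 0b10111010

CFB decryption: P_i = C_i ⊕ E(K, C_{i−1}), with C_{0} = IV.
P[1]: E(K, 0b01000101) = 0b01011101; 0b01101110 ⊕ 0b01011101 = 0b00110011.
P[2]: E(K, 0b01101110) = 0b10001000; 0b01000011 ⊕ 0b10001000 = 0b11001011.
P[3]: E(K, 0b01000011) = 0b01011011; 0b11100001 ⊕ 0b01011011 = 0b10111010.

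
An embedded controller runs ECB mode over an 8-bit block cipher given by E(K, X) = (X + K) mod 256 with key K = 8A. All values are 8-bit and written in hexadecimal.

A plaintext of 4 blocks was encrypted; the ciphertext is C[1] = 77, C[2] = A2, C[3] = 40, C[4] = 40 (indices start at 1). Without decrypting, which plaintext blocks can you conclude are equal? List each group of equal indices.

P[3] = P[4]

ECB encrypts each block independently with the same key, so equal ciphertext blocks imply equal plaintext blocks.
C[3] = C[4] = 40, so P[3] = P[4].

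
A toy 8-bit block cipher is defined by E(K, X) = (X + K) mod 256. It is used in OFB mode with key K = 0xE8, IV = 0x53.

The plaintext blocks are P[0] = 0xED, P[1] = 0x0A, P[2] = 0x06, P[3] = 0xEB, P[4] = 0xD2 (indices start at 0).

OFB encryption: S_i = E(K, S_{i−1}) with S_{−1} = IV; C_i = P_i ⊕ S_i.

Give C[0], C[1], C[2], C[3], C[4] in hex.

C[0]: S = E(K, 0x53) = 0x3B; 0xED ⊕ 0x3B = 0xD6.
C[1]: S = E(K, 0x3B) = 0x23; 0x0A ⊕ 0x23 = 0x29.
C[2]: S = E(K, 0x23) = 0x0B; 0x06 ⊕ 0x0B = 0x0D.
C[3]: S = E(K, 0x0B) = 0xF3; 0xEB ⊕ 0xF3 = 0x18.
C[4]: S = E(K, 0xF3) = 0xDB; 0xD2 ⊕ 0xDB = 0x09.

C[0] = 0xD6, C[1] = 0x29, C[2] = 0x0D, C[3] = 0x18, C[4] = 0x09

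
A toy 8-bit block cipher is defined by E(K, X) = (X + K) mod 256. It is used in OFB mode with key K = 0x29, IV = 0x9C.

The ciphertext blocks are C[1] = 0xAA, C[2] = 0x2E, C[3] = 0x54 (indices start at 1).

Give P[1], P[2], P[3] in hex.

P[1] = 0x6F, P[2] = 0xC0, P[3] = 0x43

OFB decryption: S_i = E(K, S_{i−1}) with S_{0} = IV; P_i = C_i ⊕ S_i.
P[1]: S = E(K, 0x9C) = 0xC5; 0xAA ⊕ 0xC5 = 0x6F.
P[2]: S = E(K, 0xC5) = 0xEE; 0x2E ⊕ 0xEE = 0xC0.
P[3]: S = E(K, 0xEE) = 0x17; 0x54 ⊕ 0x17 = 0x43.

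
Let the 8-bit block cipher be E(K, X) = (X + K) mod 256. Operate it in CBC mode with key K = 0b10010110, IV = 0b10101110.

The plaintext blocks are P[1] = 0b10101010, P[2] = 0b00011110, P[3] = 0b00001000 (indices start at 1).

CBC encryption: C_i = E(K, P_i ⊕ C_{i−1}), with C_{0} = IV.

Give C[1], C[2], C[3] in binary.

C[1]: P[1] ⊕ 0b10101110 = 0b00000100; E(K, 0b00000100) = 0b10011010.
C[2]: P[2] ⊕ 0b10011010 = 0b10000100; E(K, 0b10000100) = 0b00011010.
C[3]: P[3] ⊕ 0b00011010 = 0b00010010; E(K, 0b00010010) = 0b10101000.

C[1] = 0b10011010, C[2] = 0b00011010, C[3] = 0b10101000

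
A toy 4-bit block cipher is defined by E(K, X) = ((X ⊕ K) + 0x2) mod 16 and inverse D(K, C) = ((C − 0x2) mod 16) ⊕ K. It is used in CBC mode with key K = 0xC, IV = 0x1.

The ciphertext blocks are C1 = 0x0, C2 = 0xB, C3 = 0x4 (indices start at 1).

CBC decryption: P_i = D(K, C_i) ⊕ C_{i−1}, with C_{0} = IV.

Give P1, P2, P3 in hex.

P1 = 0x3, P2 = 0x5, P3 = 0x5

P1: D(K, 0x0) = 0x2; 0x2 ⊕ 0x1 = 0x3.
P2: D(K, 0xB) = 0x5; 0x5 ⊕ 0x0 = 0x5.
P3: D(K, 0x4) = 0xE; 0xE ⊕ 0xB = 0x5.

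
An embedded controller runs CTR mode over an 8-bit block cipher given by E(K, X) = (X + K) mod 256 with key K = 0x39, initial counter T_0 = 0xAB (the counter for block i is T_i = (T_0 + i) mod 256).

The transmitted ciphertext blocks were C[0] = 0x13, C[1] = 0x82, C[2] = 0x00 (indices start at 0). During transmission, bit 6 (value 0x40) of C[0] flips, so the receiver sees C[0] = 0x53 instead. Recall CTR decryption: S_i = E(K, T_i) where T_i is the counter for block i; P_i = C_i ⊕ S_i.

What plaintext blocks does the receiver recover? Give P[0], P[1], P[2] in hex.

P[0] = 0xB7, P[1] = 0x67, P[2] = 0xE6

Only C[0] changed, to 0x53. In CTR, a change in C_i flips the same bit in P_i only; the keystream is unaffected. Decrypting the received ciphertext:
P[0]: T = 0xAB, S = E(K, T) = 0xE4; 0x53 ⊕ 0xE4 = 0xB7.
P[1]: T = 0xAC, S = E(K, T) = 0xE5; 0x82 ⊕ 0xE5 = 0x67.
P[2]: T = 0xAD, S = E(K, T) = 0xE6; 0x00 ⊕ 0xE6 = 0xE6.
Blocks that differ from the original plaintext: P[0].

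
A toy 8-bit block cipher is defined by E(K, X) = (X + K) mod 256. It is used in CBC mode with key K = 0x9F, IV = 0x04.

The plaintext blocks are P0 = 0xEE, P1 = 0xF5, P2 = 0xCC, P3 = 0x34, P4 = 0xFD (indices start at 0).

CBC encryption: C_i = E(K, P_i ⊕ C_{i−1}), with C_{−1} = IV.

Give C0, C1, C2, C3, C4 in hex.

C0 = 0x89, C1 = 0x1B, C2 = 0x76, C3 = 0xE1, C4 = 0xBB

C0: P0 ⊕ 0x04 = 0xEA; E(K, 0xEA) = 0x89.
C1: P1 ⊕ 0x89 = 0x7C; E(K, 0x7C) = 0x1B.
C2: P2 ⊕ 0x1B = 0xD7; E(K, 0xD7) = 0x76.
C3: P3 ⊕ 0x76 = 0x42; E(K, 0x42) = 0xE1.
C4: P4 ⊕ 0xE1 = 0x1C; E(K, 0x1C) = 0xBB.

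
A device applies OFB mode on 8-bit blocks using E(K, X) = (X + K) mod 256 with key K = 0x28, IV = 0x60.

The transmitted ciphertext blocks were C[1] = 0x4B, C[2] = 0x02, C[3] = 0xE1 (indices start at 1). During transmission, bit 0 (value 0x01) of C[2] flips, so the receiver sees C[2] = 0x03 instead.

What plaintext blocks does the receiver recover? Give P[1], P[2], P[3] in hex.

P[1] = 0xC3, P[2] = 0xB3, P[3] = 0x39

OFB decryption: S_i = E(K, S_{i−1}) with S_{0} = IV; P_i = C_i ⊕ S_i.
Only C[2] changed, to 0x03. In OFB, a change in C_i flips the same bit in P_i only; the keystream is unaffected. Decrypting the received ciphertext:
P[1]: S = E(K, 0x60) = 0x88; 0x4B ⊕ 0x88 = 0xC3.
P[2]: S = E(K, 0x88) = 0xB0; 0x03 ⊕ 0xB0 = 0xB3.
P[3]: S = E(K, 0xB0) = 0xD8; 0xE1 ⊕ 0xD8 = 0x39.
Blocks that differ from the original plaintext: P[2].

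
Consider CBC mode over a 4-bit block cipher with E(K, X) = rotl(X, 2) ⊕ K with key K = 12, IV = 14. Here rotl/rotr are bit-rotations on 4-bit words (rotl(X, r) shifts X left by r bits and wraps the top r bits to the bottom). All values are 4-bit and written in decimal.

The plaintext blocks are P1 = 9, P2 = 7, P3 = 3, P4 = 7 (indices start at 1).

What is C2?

CBC encryption: C_i = E(K, P_i ⊕ C_{i−1}), with C_{0} = IV.
C1: P1 ⊕ 14 = 7; E(K, 7) = 1.
C2: P2 ⊕ 1 = 6; E(K, 6) = 5.

C2 = 5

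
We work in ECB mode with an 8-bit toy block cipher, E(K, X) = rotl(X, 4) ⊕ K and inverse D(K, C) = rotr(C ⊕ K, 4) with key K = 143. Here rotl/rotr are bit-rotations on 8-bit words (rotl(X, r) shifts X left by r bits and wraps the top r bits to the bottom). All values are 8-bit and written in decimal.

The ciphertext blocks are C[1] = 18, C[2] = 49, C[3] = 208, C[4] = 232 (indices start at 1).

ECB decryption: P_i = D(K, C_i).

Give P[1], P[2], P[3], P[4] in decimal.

P[1] = 217, P[2] = 235, P[3] = 245, P[4] = 118

P[1]: D(K, 18) = 217.
P[2]: D(K, 49) = 235.
P[3]: D(K, 208) = 245.
P[4]: D(K, 232) = 118.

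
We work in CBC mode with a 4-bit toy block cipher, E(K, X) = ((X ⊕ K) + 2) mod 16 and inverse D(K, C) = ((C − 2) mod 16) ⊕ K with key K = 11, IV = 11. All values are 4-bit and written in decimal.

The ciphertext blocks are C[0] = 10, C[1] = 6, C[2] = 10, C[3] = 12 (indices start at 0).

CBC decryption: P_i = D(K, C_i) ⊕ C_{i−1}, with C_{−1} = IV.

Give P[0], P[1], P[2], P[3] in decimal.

P[0] = 8, P[1] = 5, P[2] = 5, P[3] = 11

P[0]: D(K, 10) = 3; 3 ⊕ 11 = 8.
P[1]: D(K, 6) = 15; 15 ⊕ 10 = 5.
P[2]: D(K, 10) = 3; 3 ⊕ 6 = 5.
P[3]: D(K, 12) = 1; 1 ⊕ 10 = 11.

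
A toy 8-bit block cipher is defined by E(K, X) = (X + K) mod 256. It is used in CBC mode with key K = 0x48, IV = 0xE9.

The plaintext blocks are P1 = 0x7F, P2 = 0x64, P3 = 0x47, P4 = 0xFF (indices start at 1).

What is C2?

CBC encryption: C_i = E(K, P_i ⊕ C_{i−1}), with C_{0} = IV.
C1: P1 ⊕ 0xE9 = 0x96; E(K, 0x96) = 0xDE.
C2: P2 ⊕ 0xDE = 0xBA; E(K, 0xBA) = 0x02.

C2 = 0x02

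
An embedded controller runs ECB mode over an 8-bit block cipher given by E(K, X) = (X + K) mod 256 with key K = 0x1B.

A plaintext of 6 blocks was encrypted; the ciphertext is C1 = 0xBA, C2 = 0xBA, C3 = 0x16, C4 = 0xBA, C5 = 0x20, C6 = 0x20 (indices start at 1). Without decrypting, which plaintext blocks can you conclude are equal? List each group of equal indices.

ECB encrypts each block independently with the same key, so equal ciphertext blocks imply equal plaintext blocks.
C1 = C2 = C4 = 0xBA, so P1 = P2 = P4.
C5 = C6 = 0x20, so P5 = P6.

P1 = P2 = P4; P5 = P6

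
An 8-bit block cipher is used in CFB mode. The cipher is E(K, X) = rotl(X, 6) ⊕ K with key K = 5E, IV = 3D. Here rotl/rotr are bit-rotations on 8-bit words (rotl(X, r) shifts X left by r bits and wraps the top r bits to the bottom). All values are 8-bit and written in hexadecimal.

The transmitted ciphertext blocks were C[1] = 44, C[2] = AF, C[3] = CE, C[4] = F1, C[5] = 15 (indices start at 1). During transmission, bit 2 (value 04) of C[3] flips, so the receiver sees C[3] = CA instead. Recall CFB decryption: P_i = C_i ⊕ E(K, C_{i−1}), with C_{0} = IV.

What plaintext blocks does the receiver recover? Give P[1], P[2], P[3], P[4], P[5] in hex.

Only C[3] changed, to CA. In CFB, a change in C_i flips the same bit in P_i and garbles P_{i+1}. Decrypting the received ciphertext:
P[1]: E(K, 3D) = 11; 44 ⊕ 11 = 55.
P[2]: E(K, 44) = 4F; AF ⊕ 4F = E0.
P[3]: E(K, AF) = B5; CA ⊕ B5 = 7F.
P[4]: E(K, CA) = EC; F1 ⊕ EC = 1D.
P[5]: E(K, F1) = 22; 15 ⊕ 22 = 37.
Blocks that differ from the original plaintext: P[3], P[4].

P[1] = 55, P[2] = E0, P[3] = 7F, P[4] = 1D, P[5] = 37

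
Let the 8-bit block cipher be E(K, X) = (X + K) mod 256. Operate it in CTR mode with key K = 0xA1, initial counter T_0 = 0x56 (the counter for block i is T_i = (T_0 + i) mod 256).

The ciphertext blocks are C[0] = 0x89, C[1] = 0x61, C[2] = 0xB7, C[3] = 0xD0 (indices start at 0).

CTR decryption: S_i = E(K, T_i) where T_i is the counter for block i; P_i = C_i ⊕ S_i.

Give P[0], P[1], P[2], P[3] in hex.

P[0] = 0x7E, P[1] = 0x99, P[2] = 0x4E, P[3] = 0x2A

P[0]: T = 0x56, S = E(K, T) = 0xF7; 0x89 ⊕ 0xF7 = 0x7E.
P[1]: T = 0x57, S = E(K, T) = 0xF8; 0x61 ⊕ 0xF8 = 0x99.
P[2]: T = 0x58, S = E(K, T) = 0xF9; 0xB7 ⊕ 0xF9 = 0x4E.
P[3]: T = 0x59, S = E(K, T) = 0xFA; 0xD0 ⊕ 0xFA = 0x2A.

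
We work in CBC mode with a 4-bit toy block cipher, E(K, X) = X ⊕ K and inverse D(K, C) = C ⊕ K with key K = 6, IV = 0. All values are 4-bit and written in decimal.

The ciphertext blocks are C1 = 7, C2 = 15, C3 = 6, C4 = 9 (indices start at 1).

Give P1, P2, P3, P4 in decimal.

P1 = 1, P2 = 14, P3 = 15, P4 = 9

CBC decryption: P_i = D(K, C_i) ⊕ C_{i−1}, with C_{0} = IV.
P1: D(K, 7) = 1; 1 ⊕ 0 = 1.
P2: D(K, 15) = 9; 9 ⊕ 7 = 14.
P3: D(K, 6) = 0; 0 ⊕ 15 = 15.
P4: D(K, 9) = 15; 15 ⊕ 6 = 9.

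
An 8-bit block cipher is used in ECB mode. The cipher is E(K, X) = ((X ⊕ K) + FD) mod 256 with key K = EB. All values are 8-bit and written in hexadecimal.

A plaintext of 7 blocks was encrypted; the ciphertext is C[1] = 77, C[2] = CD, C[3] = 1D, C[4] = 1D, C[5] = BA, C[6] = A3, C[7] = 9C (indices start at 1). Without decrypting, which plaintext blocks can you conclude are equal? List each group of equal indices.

P[3] = P[4]

ECB encrypts each block independently with the same key, so equal ciphertext blocks imply equal plaintext blocks.
C[3] = C[4] = 1D, so P[3] = P[4].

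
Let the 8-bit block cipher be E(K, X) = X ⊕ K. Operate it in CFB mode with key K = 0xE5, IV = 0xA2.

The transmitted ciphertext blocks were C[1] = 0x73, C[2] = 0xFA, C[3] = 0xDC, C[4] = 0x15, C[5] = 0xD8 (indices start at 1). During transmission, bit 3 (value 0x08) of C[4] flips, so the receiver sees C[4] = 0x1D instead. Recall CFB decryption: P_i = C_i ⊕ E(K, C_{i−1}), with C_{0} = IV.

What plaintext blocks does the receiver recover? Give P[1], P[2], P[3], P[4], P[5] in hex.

Only C[4] changed, to 0x1D. In CFB, a change in C_i flips the same bit in P_i and garbles P_{i+1}. Decrypting the received ciphertext:
P[1]: E(K, 0xA2) = 0x47; 0x73 ⊕ 0x47 = 0x34.
P[2]: E(K, 0x73) = 0x96; 0xFA ⊕ 0x96 = 0x6C.
P[3]: E(K, 0xFA) = 0x1F; 0xDC ⊕ 0x1F = 0xC3.
P[4]: E(K, 0xDC) = 0x39; 0x1D ⊕ 0x39 = 0x24.
P[5]: E(K, 0x1D) = 0xF8; 0xD8 ⊕ 0xF8 = 0x20.
Blocks that differ from the original plaintext: P[4], P[5].

P[1] = 0x34, P[2] = 0x6C, P[3] = 0xC3, P[4] = 0x24, P[5] = 0x20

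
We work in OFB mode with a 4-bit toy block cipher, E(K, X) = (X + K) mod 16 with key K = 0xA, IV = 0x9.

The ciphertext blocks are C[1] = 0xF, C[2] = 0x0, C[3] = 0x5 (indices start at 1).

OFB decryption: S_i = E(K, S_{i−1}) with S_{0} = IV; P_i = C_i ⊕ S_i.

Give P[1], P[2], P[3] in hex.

P[1] = 0xC, P[2] = 0xD, P[3] = 0x2

P[1]: S = E(K, 0x9) = 0x3; 0xF ⊕ 0x3 = 0xC.
P[2]: S = E(K, 0x3) = 0xD; 0x0 ⊕ 0xD = 0xD.
P[3]: S = E(K, 0xD) = 0x7; 0x5 ⊕ 0x7 = 0x2.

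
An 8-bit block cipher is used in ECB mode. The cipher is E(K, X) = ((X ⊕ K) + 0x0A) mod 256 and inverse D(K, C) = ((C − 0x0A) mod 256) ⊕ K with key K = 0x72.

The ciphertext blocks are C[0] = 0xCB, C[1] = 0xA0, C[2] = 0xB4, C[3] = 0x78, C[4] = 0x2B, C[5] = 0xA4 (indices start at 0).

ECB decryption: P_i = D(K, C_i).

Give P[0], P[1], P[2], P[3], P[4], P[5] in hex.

P[0] = 0xB3, P[1] = 0xE4, P[2] = 0xD8, P[3] = 0x1C, P[4] = 0x53, P[5] = 0xE8

P[0]: D(K, 0xCB) = 0xB3.
P[1]: D(K, 0xA0) = 0xE4.
P[2]: D(K, 0xB4) = 0xD8.
P[3]: D(K, 0x78) = 0x1C.
P[4]: D(K, 0x2B) = 0x53.
P[5]: D(K, 0xA4) = 0xE8.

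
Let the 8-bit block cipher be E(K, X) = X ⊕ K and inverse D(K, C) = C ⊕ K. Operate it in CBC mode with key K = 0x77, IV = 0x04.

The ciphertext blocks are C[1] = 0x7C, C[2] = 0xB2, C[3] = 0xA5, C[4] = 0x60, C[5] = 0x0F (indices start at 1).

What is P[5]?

CBC decryption: P_i = D(K, C_i) ⊕ C_{i−1}, with C_{0} = IV.
P[5]: D(K, 0x0F) = 0x78; 0x78 ⊕ 0x60 = 0x18.

P[5] = 0x18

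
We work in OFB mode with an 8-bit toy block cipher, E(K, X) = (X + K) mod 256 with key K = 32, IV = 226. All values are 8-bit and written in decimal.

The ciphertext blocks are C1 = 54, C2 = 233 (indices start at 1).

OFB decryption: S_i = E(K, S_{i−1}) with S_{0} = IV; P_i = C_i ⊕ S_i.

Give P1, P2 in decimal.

P1: S = E(K, 226) = 2; 54 ⊕ 2 = 52.
P2: S = E(K, 2) = 34; 233 ⊕ 34 = 203.

P1 = 52, P2 = 203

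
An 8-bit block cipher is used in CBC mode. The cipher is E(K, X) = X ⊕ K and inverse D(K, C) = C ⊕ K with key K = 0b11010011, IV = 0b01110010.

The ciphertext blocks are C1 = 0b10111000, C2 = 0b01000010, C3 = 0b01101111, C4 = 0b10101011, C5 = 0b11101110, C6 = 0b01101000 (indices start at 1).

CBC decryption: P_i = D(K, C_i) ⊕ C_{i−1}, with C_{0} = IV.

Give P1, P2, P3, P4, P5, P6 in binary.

P1 = 0b00011001, P2 = 0b00101001, P3 = 0b11111110, P4 = 0b00010111, P5 = 0b10010110, P6 = 0b01010101

P1: D(K, 0b10111000) = 0b01101011; 0b01101011 ⊕ 0b01110010 = 0b00011001.
P2: D(K, 0b01000010) = 0b10010001; 0b10010001 ⊕ 0b10111000 = 0b00101001.
P3: D(K, 0b01101111) = 0b10111100; 0b10111100 ⊕ 0b01000010 = 0b11111110.
P4: D(K, 0b10101011) = 0b01111000; 0b01111000 ⊕ 0b01101111 = 0b00010111.
P5: D(K, 0b11101110) = 0b00111101; 0b00111101 ⊕ 0b10101011 = 0b10010110.
P6: D(K, 0b01101000) = 0b10111011; 0b10111011 ⊕ 0b11101110 = 0b01010101.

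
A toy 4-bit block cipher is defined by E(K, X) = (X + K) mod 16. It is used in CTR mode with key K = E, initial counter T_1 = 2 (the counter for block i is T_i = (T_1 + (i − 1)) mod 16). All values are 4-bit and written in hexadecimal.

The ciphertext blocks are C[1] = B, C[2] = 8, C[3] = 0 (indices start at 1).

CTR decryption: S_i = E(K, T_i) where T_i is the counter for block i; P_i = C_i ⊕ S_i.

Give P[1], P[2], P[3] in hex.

P[1]: T = 2, S = E(K, T) = 0; B ⊕ 0 = B.
P[2]: T = 3, S = E(K, T) = 1; 8 ⊕ 1 = 9.
P[3]: T = 4, S = E(K, T) = 2; 0 ⊕ 2 = 2.

P[1] = B, P[2] = 9, P[3] = 2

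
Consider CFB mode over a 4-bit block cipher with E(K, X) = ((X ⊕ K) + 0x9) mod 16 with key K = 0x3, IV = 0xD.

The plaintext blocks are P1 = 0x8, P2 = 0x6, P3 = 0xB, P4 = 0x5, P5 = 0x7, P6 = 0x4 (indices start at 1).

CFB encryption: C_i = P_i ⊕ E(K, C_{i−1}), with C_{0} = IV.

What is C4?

C1: E(K, 0xD) = 0x7; 0x8 ⊕ 0x7 = 0xF.
C2: E(K, 0xF) = 0x5; 0x6 ⊕ 0x5 = 0x3.
C3: E(K, 0x3) = 0x9; 0xB ⊕ 0x9 = 0x2.
C4: E(K, 0x2) = 0xA; 0x5 ⊕ 0xA = 0xF.

C4 = 0xF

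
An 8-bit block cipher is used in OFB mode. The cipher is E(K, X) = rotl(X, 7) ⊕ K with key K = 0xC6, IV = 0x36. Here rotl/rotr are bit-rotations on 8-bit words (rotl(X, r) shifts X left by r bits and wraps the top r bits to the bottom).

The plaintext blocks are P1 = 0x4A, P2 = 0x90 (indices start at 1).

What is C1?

C1 = 0x97

OFB encryption: S_i = E(K, S_{i−1}) with S_{0} = IV; C_i = P_i ⊕ S_i.
C1: S = E(K, 0x36) = 0xDD; 0x4A ⊕ 0xDD = 0x97.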